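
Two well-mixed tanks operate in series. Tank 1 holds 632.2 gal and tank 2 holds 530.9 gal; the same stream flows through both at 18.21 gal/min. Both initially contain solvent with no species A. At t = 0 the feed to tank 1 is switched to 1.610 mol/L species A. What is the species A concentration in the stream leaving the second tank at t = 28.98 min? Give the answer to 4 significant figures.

Time constants: τᵢ = Vᵢ/Q for each well-mixed tank.
τ₁ = 632.2/18.21 = 34.7172 min; τ₂ = 530.9/18.21 = 29.1543 min.
Solving the cascade with C₁(0)=C₂(0)=0 gives C₂(t) = C_in[1 − (τ₁ e^(−t/τ₁) − τ₂ e^(−t/τ₂))/(τ₁ − τ₂)].
At t = 28.98: e^(−t/τ₁) = 0.433985, e^(−t/τ₂) = 0.370086.
C₂ = 1.610·[1 − (34.7172·0.433985 − 29.1543·0.370086)/(5.56288)] = 1.610·0.231126 = 0.372112 mol/L.

0.3721 mol/L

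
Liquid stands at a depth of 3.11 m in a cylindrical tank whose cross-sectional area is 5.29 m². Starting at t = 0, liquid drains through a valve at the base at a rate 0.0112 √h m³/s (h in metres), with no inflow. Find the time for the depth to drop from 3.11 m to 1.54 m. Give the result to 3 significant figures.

A dh/dt = −Q_out = −0.0112 √h.
This is separable: 2 d(√h)/dt = −0.0112/A, so √h = √h₀ − (0.0112/(2A)) t.
t = 2A(√h₀ − √h)/0.0112 = 2·5.29·(√3.11 − √1.54)/0.0112
  = 10.580 × (1.7635 − 1.2410) / 0.0112 = 493.62 s.

494 s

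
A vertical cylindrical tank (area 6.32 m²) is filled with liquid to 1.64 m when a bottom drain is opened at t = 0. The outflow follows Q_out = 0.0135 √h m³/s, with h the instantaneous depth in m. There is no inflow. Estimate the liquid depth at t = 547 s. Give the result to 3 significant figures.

0.485 m

A dh/dt = −Q_out = −0.0135 √h.
This is separable: 2 d(√h)/dt = −0.0135/A, so √h = √h₀ − (0.0135/(2A)) t.
√h = √1.64 − 0.0135·547/(2·6.32) = 1.2806 − 0.58422 = 0.69641.
h = 0.69641² = 0.48498 m.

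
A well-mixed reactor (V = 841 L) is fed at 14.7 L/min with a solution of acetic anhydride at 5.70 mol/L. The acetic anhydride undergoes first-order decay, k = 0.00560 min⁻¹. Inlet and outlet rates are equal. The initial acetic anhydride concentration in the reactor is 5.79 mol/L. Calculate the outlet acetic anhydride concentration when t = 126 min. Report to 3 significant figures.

4.40 mol/L

Species balance: V dC/dt = Q C_in − Q C − k V C.
This is linear with rate a = Q/V + k = 0.023079 min⁻¹.
C_ss = Q C_in/(Q + kV) = 4.3169 mol/L; C(t) = C_ss + (C₀ − C_ss) e^(−a t).
C(126) = 4.3169 + (1.4731)·e^(−0.023079·126) = 4.3169 + (1.4731)·0.054586 = 4.3973 mol/L.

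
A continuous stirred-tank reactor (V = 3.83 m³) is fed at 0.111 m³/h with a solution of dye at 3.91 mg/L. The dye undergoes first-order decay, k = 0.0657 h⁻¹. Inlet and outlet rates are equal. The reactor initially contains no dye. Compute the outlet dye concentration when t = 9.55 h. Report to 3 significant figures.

0.712 mg/L

Species balance: V dC/dt = Q C_in − Q C − k V C.
This is linear with rate a = Q/V + k = 0.094682 h⁻¹.
C_ss = Q C_in/(Q + kV) = 1.1968 mg/L; C(t) = C_ss + (C₀ − C_ss) e^(−a t).
C(9.55) = 1.1968 + (-1.1968)·e^(−0.094682·9.55) = 1.1968 + (-1.1968)·0.40486 = 0.71228 mg/L.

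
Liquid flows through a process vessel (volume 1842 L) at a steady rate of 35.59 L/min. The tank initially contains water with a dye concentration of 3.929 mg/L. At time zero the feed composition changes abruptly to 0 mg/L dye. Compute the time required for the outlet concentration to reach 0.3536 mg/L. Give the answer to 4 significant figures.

124.6 min

Species balance: V dC/dt = Q(C_in − C) ⇒ τ = V/Q = 51.7561 min.
C(t) = C_in + (C₀ − C_in) e^(−t/τ). Set C = 0.3536 and solve for t:
e^(−t/τ) = (C − C_in)/(C₀ − C_in) = (0.3536 − 0)/(3.929 − 0) = 0.0899975
t = −τ ln(…) = 51.7561 × 2.40797 = 124.627 min.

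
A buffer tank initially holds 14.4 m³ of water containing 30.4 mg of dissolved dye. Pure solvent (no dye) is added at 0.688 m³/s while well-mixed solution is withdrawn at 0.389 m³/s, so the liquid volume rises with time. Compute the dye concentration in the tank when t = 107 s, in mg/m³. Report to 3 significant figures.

Total volume: dV/dt = Q_in − Q_out = 0.29900 m³/s, so V(t) = 14.4 + 0.29900 t and V(107) = 46.393 m³.
No dye enters, so dm/dt = −Q_out · (m/V).
Separate: dm/m = −Q_out dt/V(t) ⇒ ln(m/m₀) = −(Q_out/(Q_in−Q_out)) ln(V/V₀).
m = m₀ (V₀/V)^(Q_out/(Q_in−Q_out)) = 30.4 × (14.4/46.393)^(1.3010) = 6.6351 mg.
C = m/V = 6.6351/46.393 = 0.14302 mg/m³.

0.143 mg/m³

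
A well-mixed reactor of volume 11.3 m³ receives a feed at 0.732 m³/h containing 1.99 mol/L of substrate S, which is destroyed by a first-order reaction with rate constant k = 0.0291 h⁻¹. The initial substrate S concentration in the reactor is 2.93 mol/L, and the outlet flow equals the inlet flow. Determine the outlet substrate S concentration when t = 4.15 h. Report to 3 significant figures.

Accumulation = in − out − consumed: V dC/dt = Q C_in − Q C − k V C.
dC/dt = (Q/V) C_in − (Q/V + k) C; effective rate a = Q/V + k = 0.064779 + 0.0291 = 0.093879 h⁻¹.
C_ss = Q C_in/(Q + kV) = 1.3732 mol/L; C(t) = C_ss + (C₀ − C_ss) e^(−a t).
C(4.15) = 1.3732 + (1.5568)·e^(−0.093879·4.15) = 1.3732 + (1.5568)·0.67733 = 2.4277 mol/L.

2.43 mol/L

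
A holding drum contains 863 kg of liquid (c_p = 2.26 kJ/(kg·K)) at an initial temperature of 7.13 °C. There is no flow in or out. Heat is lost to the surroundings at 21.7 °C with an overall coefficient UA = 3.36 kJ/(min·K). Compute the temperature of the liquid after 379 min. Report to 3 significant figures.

14.1 °C

M c_p dT/dt = −UA(T − T_amb).
dT/dt = (T_ss − T)/τ with T_ss = T_amb = 21.700 °C, τ = M c_p/UA = 863·2.26/3.36 = 580.47 min.
This is linear first-order; T(t) = T_ss + (T₀ − T_ss) e^(−t/τ).
T(379) = 21.700 + (-14.570)·0.52052 = 14.116 °C.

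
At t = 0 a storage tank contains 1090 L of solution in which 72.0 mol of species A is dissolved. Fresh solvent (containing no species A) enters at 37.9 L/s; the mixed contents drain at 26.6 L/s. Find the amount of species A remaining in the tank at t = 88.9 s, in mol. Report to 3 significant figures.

Let m(t) be the amount of species A. Volume: V(t) = V₀ + (Q_in − Q_out) t = 1090 + 11.300 t; V(88.9) = 2094.6 L.
Species balance (pure solvent in): dm/dt = −Q_out · m/V(t).
Separate: dm/m = −Q_out dt/V(t) ⇒ ln(m/m₀) = −(Q_out/(Q_in−Q_out)) ln(V/V₀).
m = m₀ (V₀/V)^(Q_out/(Q_in−Q_out)) = 72.0 × (1090/2094.6)^(2.3540) = 15.473 mol.

15.5 mol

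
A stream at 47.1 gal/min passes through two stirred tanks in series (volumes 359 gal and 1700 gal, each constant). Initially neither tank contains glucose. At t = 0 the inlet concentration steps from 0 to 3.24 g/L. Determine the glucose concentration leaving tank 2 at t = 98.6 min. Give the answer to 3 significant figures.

2.97 g/L

Each tank obeys Vᵢ dCᵢ/dt = Q(Cᵢ₋₁ − Cᵢ), so τᵢ = Vᵢ/Q.
τ₁ = 359/47.1 = 7.6221 min; τ₂ = 1700/47.1 = 36.093 min.
Tank 1: C₁ = C_in(1 − e^(−t/τ₁)). Tank 2 (τ₁ ≠ τ₂): C₂ = C_in[1 − (τ₁ e^(−t/τ₁) − τ₂ e^(−t/τ₂))/(τ₁ − τ₂)].
At t = 98.6: e^(−t/τ₁) = 2.4095e-06, e^(−t/τ₂) = 0.065102.
C₂ = 3.24·[1 − (7.6221·2.4095e-06 − 36.093·0.065102)/(-28.471)] = 3.24·0.91747 = 2.9726 g/L.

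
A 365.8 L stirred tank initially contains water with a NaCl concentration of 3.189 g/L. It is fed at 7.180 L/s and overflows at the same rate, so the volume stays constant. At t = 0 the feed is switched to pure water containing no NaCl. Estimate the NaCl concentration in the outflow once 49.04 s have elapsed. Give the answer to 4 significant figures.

Transient balance on the dissolved component: V dC/dt = Q(C_in − C).
So dC/dt = (C_in − C)/τ with τ = V/Q = 365.8/7.180 = 50.9471 s.
Integrating: C(t) = C_in + (C₀ − C_in) e^(−t/τ).
C(49.04) = 0 + (3.189 − 0)·e^(−49.04/50.9471) = 0 + (3.18900)·0.381911 = 1.21791 g/L.

1.218 g/L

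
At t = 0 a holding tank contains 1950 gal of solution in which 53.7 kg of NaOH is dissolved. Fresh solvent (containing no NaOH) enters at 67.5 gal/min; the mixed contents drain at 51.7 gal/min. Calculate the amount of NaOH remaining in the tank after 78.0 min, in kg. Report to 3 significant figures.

Let m(t) be the amount of NaOH. Volume: V(t) = V₀ + (Q_in − Q_out) t = 1950 + 15.800 t; V(78.0) = 3182.4 gal.
Species balance (pure solvent in): dm/dt = −Q_out · m/V(t).
dm/m = −Q_out dt/(V₀ + 15.800 t); integrating gives ln(m/m₀) = −(Q_out/(Q_in−Q_out)) ln(V/V₀).
m = m₀ (V₀/V)^(Q_out/(Q_in−Q_out)) = 53.7 × (1950/3182.4)^(3.2722) = 10.812 kg.

10.8 kg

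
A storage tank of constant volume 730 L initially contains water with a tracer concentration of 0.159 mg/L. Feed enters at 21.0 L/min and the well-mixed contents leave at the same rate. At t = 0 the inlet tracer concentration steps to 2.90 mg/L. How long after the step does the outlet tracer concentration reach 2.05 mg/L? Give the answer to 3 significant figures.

40.7 min

Accumulation = in − out for the solute gives V dC/dt = Q(C_in − C), so τ = V/Q = 34.762 min.
C(t) = C_in + (C₀ − C_in) e^(−t/τ). Set C = 2.05 and solve for t:
e^(−t/τ) = (C − C_in)/(C₀ − C_in) = (2.05 − 2.90)/(0.159 − 2.90) = 0.31011
t = −τ ln(…) = 34.762 × 1.1708 = 40.701 min.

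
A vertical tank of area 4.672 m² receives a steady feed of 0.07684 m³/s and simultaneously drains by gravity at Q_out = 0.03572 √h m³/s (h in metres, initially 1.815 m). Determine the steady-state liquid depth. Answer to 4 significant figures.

4.628 m

A dh/dt = Q_in − 0.03572 √h. Steady state requires inflow = outflow:
Q_in = 0.03572 √h_ss ⇒ √h_ss = 0.07684/0.03572 = 2.15118.
h_ss = 2.15118² = 4.62756 m. (Since h₀ = 1.815 m < h_ss, the level will rise toward this value.)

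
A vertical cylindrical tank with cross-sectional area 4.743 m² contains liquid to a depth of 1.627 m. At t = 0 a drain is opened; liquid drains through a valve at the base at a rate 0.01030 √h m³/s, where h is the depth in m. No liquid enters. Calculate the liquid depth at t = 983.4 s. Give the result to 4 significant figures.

With no inflow, A dh/dt = −0.01030 √h.
Separate and integrate: 2(√h − √h₀) = −(0.01030/A) t.
√h = √1.627 − 0.01030·983.4/(2·4.743) = 1.27554 − 1.06779 = 0.207753.
h = 0.207753² = 0.0431613 m.

0.04316 m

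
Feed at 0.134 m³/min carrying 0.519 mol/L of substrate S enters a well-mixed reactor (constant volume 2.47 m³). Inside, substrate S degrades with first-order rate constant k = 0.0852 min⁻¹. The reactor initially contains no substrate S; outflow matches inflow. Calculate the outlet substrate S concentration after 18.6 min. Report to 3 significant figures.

0.187 mol/L

Species balance: V dC/dt = Q C_in − Q C − k V C.
dC/dt = (Q/V) C_in − (Q/V + k) C; effective rate a = Q/V + k = 0.054251 + 0.0852 = 0.13945 min⁻¹.
C_ss = Q C_in/(Q + kV) = 0.20191 mol/L; C(t) = C_ss + (C₀ − C_ss) e^(−a t).
C(18.6) = 0.20191 + (-0.20191)·e^(−0.13945·18.6) = 0.20191 + (-0.20191)·0.074736 = 0.18682 mol/L.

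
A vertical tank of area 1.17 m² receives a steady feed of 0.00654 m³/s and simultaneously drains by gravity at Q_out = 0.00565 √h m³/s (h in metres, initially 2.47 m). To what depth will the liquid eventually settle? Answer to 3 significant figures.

Level balance: A dh/dt = 0.00654 − 0.00565 √h. Setting dh/dt = 0:
Q_in = 0.00565 √h_ss ⇒ √h_ss = 0.00654/0.00565 = 1.1575.
h_ss = 1.1575² = 1.3399 m. (Since h₀ = 2.47 m > h_ss, the level will fall toward this value.)

1.34 m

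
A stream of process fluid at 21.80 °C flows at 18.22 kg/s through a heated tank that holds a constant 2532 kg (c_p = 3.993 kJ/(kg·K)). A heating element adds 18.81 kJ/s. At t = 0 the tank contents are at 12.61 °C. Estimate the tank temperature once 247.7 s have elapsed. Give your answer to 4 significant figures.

20.47 °C

Heat balance on the well-mixed liquid: M c_p dT/dt = ṁ c_p (T_in − T) + 18.81.
τ = M/ṁ = 138.968 s; T_ss = T_in + Q̇/(ṁ c_p) = 21.80 + 18.81/(18.22·3.993) = 22.0585 °C.
Integrating: T(t) = T_ss + (T₀ − T_ss) e^(−t/τ).
T(247.7) = 22.0585 + (-9.44855)·e^(−247.7/138.968) = 22.0585 + (-9.44855)·0.168230 = 20.4690 °C.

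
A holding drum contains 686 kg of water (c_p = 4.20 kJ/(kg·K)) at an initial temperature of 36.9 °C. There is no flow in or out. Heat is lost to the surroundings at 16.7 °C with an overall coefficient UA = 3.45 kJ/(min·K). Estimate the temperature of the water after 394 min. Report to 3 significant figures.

29.3 °C

Lumped-capacitance energy balance: M c_p dT/dt = UA(T_amb − T).
dT/dt = (T_ss − T)/τ with T_ss = T_amb = 16.700 °C, τ = M c_p/UA = 686·4.20/3.45 = 835.13 min.
Solution: T(t) = T_ss + (T₀ − T_ss) e^(−t/τ).
T(394) = 16.700 + (20.200)·0.62389 = 29.303 °C.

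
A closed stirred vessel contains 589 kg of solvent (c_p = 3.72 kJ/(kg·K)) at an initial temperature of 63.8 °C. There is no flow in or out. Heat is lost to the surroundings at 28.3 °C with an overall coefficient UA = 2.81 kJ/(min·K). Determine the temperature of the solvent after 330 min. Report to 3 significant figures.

Lumped-capacitance energy balance: M c_p dT/dt = UA(T_amb − T).
dT/dt = (T_ss − T)/τ with T_ss = T_amb = 28.300 °C, τ = M c_p/UA = 589·3.72/2.81 = 779.74 min.
Solution: T(t) = T_ss + (T₀ − T_ss) e^(−t/τ).
T(330) = 28.300 + (35.500)·0.65494 = 51.550 °C.

51.6 °C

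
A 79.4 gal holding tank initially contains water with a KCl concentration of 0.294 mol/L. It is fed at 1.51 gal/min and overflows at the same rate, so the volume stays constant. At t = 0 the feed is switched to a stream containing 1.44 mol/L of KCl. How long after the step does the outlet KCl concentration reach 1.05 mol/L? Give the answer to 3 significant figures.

Unsteady species balance (constant V, well mixed): V dC/dt = Q(C_in − C), so τ = V/Q = 52.583 min.
C(t) = C_in + (C₀ − C_in) e^(−t/τ). Set C = 1.05 and solve for t:
e^(−t/τ) = (C − C_in)/(C₀ − C_in) = (1.05 − 1.44)/(0.294 − 1.44) = 0.34031
t = −τ ln(…) = 52.583 × 1.0779 = 56.678 min.

56.7 min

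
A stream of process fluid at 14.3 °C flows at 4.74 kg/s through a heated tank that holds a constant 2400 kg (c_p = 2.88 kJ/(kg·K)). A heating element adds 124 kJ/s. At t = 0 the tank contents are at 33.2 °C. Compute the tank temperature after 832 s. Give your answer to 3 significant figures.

25.3 °C

Heat balance on the well-mixed liquid: M c_p dT/dt = ṁ c_p (T_in − T) + 124.
Rearrange: dT/dt = (T_ss − T)/τ with τ = M/ṁ = 506.33 s and T_ss = T_in + Q̇/(ṁ c_p) = 23.383 °C.
Integrating: T(t) = T_ss + (T₀ − T_ss) e^(−t/τ).
T(832) = 23.383 + (9.8165)·e^(−832/506.33) = 23.383 + (9.8165)·0.19336 = 25.282 °C.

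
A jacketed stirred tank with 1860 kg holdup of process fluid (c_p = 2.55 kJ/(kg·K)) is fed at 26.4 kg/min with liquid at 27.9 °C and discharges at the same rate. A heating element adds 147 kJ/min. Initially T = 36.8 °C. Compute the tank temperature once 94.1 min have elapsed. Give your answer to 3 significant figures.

Heat balance on the well-mixed liquid: M c_p dT/dt = ṁ c_p (T_in − T) + 147.
Rearrange: dT/dt = (T_ss − T)/τ with τ = M/ṁ = 70.455 min and T_ss = T_in + Q̇/(ṁ c_p) = 30.084 °C.
Solution: T(t) = T_ss + (T₀ − T_ss) e^(−t/τ).
T(94.1) = 30.084 + (6.7164)·e^(−94.1/70.455) = 30.084 + (6.7164)·0.26300 = 31.850 °C.

31.8 °C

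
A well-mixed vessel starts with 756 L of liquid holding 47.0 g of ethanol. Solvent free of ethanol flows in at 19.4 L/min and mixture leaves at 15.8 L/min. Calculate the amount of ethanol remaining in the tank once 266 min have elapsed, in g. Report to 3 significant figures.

Let m(t) be the amount of ethanol. Volume: V(t) = V₀ + (Q_in − Q_out) t = 756 + 3.6000 t; V(266) = 1713.6 L.
No ethanol enters, so dm/dt = −Q_out · (m/V).
dm/m = −Q_out dt/(V₀ + 3.6000 t); integrating gives ln(m/m₀) = −(Q_out/(Q_in−Q_out)) ln(V/V₀).
m = m₀ (V₀/V)^(Q_out/(Q_in−Q_out)) = 47.0 × (756/1713.6)^(4.3889) = 1.2952 g.

1.30 g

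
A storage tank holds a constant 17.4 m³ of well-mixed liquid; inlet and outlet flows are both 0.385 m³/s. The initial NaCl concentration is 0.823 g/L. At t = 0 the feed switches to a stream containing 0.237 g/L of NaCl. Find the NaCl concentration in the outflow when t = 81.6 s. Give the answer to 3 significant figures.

Species balance on the tank: V dC/dt = Q(C_in − C).
Rewrite as dC/dt + C/τ = C_in/τ, τ = V/Q = 45.195 s.
Integrating: C(t) = C_in + (C₀ − C_in) e^(−t/τ).
C(81.6) = 0.237 + (0.823 − 0.237)·e^(−81.6/45.195) = 0.237 + (0.58600)·0.16439 = 0.33333 g/L.

0.333 g/L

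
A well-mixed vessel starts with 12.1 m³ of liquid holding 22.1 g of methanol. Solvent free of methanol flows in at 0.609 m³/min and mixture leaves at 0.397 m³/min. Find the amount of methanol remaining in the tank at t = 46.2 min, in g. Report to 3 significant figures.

Total volume: dV/dt = Q_in − Q_out = 0.21200 m³/min, so V(t) = 12.1 + 0.21200 t and V(46.2) = 21.894 m³.
Solute balance: dm/dt = 0 − Q_out C = −Q_out m/V(t).
Separate: dm/m = −Q_out dt/V(t) ⇒ ln(m/m₀) = −(Q_out/(Q_in−Q_out)) ln(V/V₀).
m = m₀ (V₀/V)^(Q_out/(Q_in−Q_out)) = 22.1 × (12.1/21.894)^(1.8726) = 7.2794 g.

7.28 g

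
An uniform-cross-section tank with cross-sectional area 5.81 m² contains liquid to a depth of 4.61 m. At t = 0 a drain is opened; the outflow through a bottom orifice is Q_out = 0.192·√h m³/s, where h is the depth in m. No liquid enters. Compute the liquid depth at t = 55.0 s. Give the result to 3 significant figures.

With no inflow, A dh/dt = −0.192 √h.
∫ h^(−1/2) dh = −(0.192/A) ∫ dt, giving 2√h = 2√h₀ − (0.192/A) t.
√h = √4.61 − 0.192·55.0/(2·5.81) = 2.1471 − 0.90878 = 1.2383.
h = 1.2383² = 1.5334 m.

1.53 m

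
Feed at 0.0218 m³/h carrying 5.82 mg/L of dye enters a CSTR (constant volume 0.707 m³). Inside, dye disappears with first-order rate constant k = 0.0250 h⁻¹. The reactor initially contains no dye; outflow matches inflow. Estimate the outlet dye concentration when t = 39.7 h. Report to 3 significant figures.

V dC/dt = Q(C_in − C) − k V C.
dC/dt = (Q/V) C_in − (Q/V + k) C; effective rate a = Q/V + k = 0.030835 + 0.0250 = 0.055835 h⁻¹.
C_ss = Q C_in/(Q + kV) = 3.2141 mg/L; C(t) = C_ss + (C₀ − C_ss) e^(−a t).
C(39.7) = 3.2141 + (-3.2141)·e^(−0.055835·39.7) = 3.2141 + (-3.2141)·0.10898 = 2.8638 mg/L.

2.86 mg/L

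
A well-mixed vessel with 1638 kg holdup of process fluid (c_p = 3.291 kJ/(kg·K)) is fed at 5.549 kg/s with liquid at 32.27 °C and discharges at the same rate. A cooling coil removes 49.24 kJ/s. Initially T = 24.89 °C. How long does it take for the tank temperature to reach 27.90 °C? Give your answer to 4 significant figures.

303.8 s

Energy balance: M c_p dT/dt = ṁ c_p (T_in − T) − 49.24.
τ = M/ṁ = 295.188 s; T_ss = T_in − Q̇/(ṁ c_p) = 29.5737 °C.
T(t) = T_ss + (T₀ − T_ss) e^(−t/τ). Set T = 27.90:
e^(−t/τ) = (27.90 − 29.5737)/(24.89 − 29.5737) = 0.357340
t = −295.188 · ln(0.357340) = 303.769 s.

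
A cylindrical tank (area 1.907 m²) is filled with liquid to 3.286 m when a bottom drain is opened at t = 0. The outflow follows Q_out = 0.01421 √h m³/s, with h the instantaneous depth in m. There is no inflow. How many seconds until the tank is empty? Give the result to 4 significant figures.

486.5 s

With no inflow, A dh/dt = −0.01421 √h.
This is separable: 2 d(√h)/dt = −0.01421/A, so √h = √h₀ − (0.01421/(2A)) t.
Set h = 0: 2√h₀ = (0.01421/A) t_empty ⇒ t_empty = 2A√h₀/0.01421.
t_empty = 2·1.907·√3.286/0.01421 = 3.81400·1.81273/0.01421 = 486.542 s.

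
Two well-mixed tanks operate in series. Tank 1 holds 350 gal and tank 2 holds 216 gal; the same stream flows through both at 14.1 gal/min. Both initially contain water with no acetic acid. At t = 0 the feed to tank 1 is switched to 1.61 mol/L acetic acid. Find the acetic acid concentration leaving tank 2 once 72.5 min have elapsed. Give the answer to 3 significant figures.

Each tank obeys Vᵢ dCᵢ/dt = Q(Cᵢ₋₁ − Cᵢ), so τᵢ = Vᵢ/Q.
τ₁ = 350/14.1 = 24.823 min; τ₂ = 216/14.1 = 15.319 min.
Solving the cascade with C₁(0)=C₂(0)=0 gives C₂(t) = C_in[1 − (τ₁ e^(−t/τ₁) − τ₂ e^(−t/τ₂))/(τ₁ − τ₂)].
At t = 72.5: e^(−t/τ₁) = 0.053895, e^(−t/τ₂) = 0.0088032.
C₂ = 1.61·[1 − (24.823·0.053895 − 15.319·0.0088032)/(9.5035)] = 1.61·0.87342 = 1.4062 mol/L.

1.41 mol/L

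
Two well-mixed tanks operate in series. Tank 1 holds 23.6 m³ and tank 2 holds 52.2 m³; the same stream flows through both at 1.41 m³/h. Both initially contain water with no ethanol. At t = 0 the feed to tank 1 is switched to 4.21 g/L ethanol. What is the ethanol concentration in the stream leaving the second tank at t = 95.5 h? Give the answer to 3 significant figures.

3.64 g/L

Time constants: τᵢ = Vᵢ/Q for each well-mixed tank.
τ₁ = 23.6/1.41 = 16.738 h; τ₂ = 52.2/1.41 = 37.021 h.
Solving the cascade with C₁(0)=C₂(0)=0 gives C₂(t) = C_in[1 − (τ₁ e^(−t/τ₁) − τ₂ e^(−t/τ₂))/(τ₁ − τ₂)].
At t = 95.5: e^(−t/τ₁) = 0.0033269, e^(−t/τ₂) = 0.075804.
C₂ = 4.21·[1 − (16.738·0.0033269 − 37.021·0.075804)/(-20.284)] = 4.21·0.86439 = 3.6391 g/L.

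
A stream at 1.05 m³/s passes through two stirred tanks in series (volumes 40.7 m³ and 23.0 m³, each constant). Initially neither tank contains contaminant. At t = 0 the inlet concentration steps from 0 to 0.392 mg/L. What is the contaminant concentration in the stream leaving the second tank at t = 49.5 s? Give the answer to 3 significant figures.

Time constants: τᵢ = Vᵢ/Q for each well-mixed tank.
τ₁ = 40.7/1.05 = 38.762 s; τ₂ = 23.0/1.05 = 21.905 s.
Solving the cascade with C₁(0)=C₂(0)=0 gives C₂(t) = C_in[1 − (τ₁ e^(−t/τ₁) − τ₂ e^(−t/τ₂))/(τ₁ − τ₂)].
At t = 49.5: e^(−t/τ₁) = 0.27887, e^(−t/τ₂) = 0.10437.
C₂ = 0.392·[1 − (38.762·0.27887 − 21.905·0.10437)/(16.857)] = 0.392·0.49439 = 0.19380 mg/L.

0.194 mg/L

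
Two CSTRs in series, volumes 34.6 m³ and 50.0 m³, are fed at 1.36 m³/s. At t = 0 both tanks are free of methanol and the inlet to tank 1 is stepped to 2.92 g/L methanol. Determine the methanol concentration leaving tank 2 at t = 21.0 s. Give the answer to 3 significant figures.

Time constants: τᵢ = Vᵢ/Q for each well-mixed tank.
τ₁ = 34.6/1.36 = 25.441 s; τ₂ = 50.0/1.36 = 36.765 s.
Solving the cascade with C₁(0)=C₂(0)=0 gives C₂(t) = C_in[1 − (τ₁ e^(−t/τ₁) − τ₂ e^(−t/τ₂))/(τ₁ − τ₂)].
At t = 21.0: e^(−t/τ₁) = 0.43805, e^(−t/τ₂) = 0.56485.
C₂ = 2.92·[1 − (25.441·0.43805 − 36.765·0.56485)/(-11.324)] = 2.92·0.15026 = 0.43876 g/L.

0.439 g/L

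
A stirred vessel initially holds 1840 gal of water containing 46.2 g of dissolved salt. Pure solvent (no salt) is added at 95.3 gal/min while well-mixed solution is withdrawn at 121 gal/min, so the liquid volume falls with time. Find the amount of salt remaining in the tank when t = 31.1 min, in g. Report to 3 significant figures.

Let m(t) be the amount of salt. Volume: V(t) = V₀ + (Q_in − Q_out) t = 1840 − 25.700 t; V(31.1) = 1040.7 gal.
Species balance (pure solvent in): dm/dt = −Q_out · m/V(t).
Separate: dm/m = −Q_out dt/V(t) ⇒ ln(m/m₀) = −(Q_out/(Q_in−Q_out)) ln(V/V₀).
m = m₀ (V₀/V)^(Q_out/(Q_in−Q_out)) = 46.2 × (1840/1040.7)^(-4.7082) = 3.1584 g.

3.16 g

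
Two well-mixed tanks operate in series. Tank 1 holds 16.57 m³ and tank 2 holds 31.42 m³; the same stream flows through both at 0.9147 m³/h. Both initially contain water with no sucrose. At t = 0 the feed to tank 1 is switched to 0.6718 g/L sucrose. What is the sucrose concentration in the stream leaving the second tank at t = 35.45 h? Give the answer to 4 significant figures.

Species balance on tank i: dCᵢ/dt = (Cᵢ₋₁ − Cᵢ)/τᵢ with τᵢ = Vᵢ/Q.
τ₁ = 16.57/0.9147 = 18.1152 h; τ₂ = 31.42/0.9147 = 34.3501 h.
Tank 1: C₁ = C_in(1 − e^(−t/τ₁)). Tank 2 (τ₁ ≠ τ₂): C₂ = C_in[1 − (τ₁ e^(−t/τ₁) − τ₂ e^(−t/τ₂))/(τ₁ − τ₂)].
At t = 35.45: e^(−t/τ₁) = 0.141293, e^(−t/τ₂) = 0.356286.
C₂ = 0.6718·[1 − (18.1152·0.141293 − 34.3501·0.356286)/(-16.2348)] = 0.6718·0.403820 = 0.271286 g/L.

0.2713 g/L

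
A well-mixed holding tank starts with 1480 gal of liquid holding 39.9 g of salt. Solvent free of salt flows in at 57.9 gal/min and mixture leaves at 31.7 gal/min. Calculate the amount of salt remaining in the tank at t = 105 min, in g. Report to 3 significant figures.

11.2 g

Total volume: dV/dt = Q_in − Q_out = 26.200 gal/min, so V(t) = 1480 + 26.200 t and V(105) = 4231.0 gal.
Solute balance: dm/dt = 0 − Q_out C = −Q_out m/V(t).
dm/m = −Q_out dt/(V₀ + 26.200 t); integrating gives ln(m/m₀) = −(Q_out/(Q_in−Q_out)) ln(V/V₀).
m = m₀ (V₀/V)^(Q_out/(Q_in−Q_out)) = 39.9 × (1480/4231.0)^(1.2099) = 11.195 g.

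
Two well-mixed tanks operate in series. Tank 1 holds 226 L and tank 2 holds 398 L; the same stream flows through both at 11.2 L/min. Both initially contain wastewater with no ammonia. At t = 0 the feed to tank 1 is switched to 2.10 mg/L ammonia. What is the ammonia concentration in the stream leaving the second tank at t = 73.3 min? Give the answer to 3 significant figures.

1.56 mg/L

Time constants: τᵢ = Vᵢ/Q for each well-mixed tank.
τ₁ = 226/11.2 = 20.179 min; τ₂ = 398/11.2 = 35.536 min.
Solving the cascade with C₁(0)=C₂(0)=0 gives C₂(t) = C_in[1 − (τ₁ e^(−t/τ₁) − τ₂ e^(−t/τ₂))/(τ₁ − τ₂)].
At t = 73.3: e^(−t/τ₁) = 0.026448, e^(−t/τ₂) = 0.12711.
C₂ = 2.10·[1 − (20.179·0.026448 − 35.536·0.12711)/(-15.357)] = 2.10·0.74063 = 1.5553 mg/L.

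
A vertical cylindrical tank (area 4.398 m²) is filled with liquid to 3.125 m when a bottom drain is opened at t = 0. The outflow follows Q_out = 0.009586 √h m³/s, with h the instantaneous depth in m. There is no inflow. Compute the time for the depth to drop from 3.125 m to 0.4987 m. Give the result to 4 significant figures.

974.1 s

Unsteady balance on liquid volume: A dh/dt = −0.009586 √h.
Separate and integrate: 2(√h − √h₀) = −(0.009586/A) t.
t = 2A(√h₀ − √h)/0.009586 = 2·4.398·(√3.125 − √0.4987)/0.009586
  = 8.79600 × (1.76777 − 0.706187) / 0.009586 = 974.093 s.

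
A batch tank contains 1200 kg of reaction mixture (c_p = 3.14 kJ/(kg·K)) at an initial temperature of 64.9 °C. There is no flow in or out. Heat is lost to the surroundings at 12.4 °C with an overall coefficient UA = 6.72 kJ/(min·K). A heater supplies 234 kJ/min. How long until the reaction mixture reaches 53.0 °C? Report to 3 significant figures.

Lumped-capacitance energy balance: M c_p dT/dt = UA(T_amb − T) + Q̇.
τ = M c_p/UA = 560.71 min; T_ss = T_amb + Q̇/UA = 12.4 + 234/6.72 = 47.221 °C.
T(t) = T_ss + (T₀ − T_ss)e^(−t/τ); set T = 53.0:
t = −τ ln[(T − T_ss)/(T₀ − T_ss)] = −560.71 · ln(0.32687) = 626.99 min.

627 min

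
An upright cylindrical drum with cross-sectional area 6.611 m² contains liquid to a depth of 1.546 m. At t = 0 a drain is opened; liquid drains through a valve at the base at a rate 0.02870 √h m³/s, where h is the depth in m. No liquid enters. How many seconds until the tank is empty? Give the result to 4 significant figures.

A dh/dt = −Q_out = −0.02870 √h.
∫ h^(−1/2) dh = −(0.02870/A) ∫ dt, giving 2√h = 2√h₀ − (0.02870/A) t.
Set h = 0: 2√h₀ = (0.02870/A) t_empty ⇒ t_empty = 2A√h₀/0.02870.
t_empty = 2·6.611·√1.546/0.02870 = 13.2220·1.24338/0.02870 = 572.822 s.

572.8 s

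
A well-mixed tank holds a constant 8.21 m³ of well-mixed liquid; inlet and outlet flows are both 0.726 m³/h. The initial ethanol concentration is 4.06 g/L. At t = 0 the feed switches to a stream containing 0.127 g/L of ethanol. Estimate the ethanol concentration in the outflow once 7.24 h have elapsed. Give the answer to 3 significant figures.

2.20 g/L

Transient balance on the dissolved component: V dC/dt = Q(C_in − C).
Rewrite as dC/dt + C/τ = C_in/τ, τ = V/Q = 11.309 h.
Solution: C(t) = C_in + (C₀ − C_in) e^(−t/τ).
C(7.24) = 0.127 + (4.06 − 0.127)·e^(−7.24/11.309) = 0.127 + (3.9330)·0.52717 = 2.2004 g/L.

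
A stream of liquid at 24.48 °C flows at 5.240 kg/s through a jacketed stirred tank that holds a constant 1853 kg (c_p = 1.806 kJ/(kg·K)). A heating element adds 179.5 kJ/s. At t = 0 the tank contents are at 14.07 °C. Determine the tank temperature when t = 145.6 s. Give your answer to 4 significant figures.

23.98 °C

M c_p dT/dt = ṁ c_p (T_in − T) + Q̇.
τ = M/ṁ = 353.626 s; T_ss = T_in + Q̇/(ṁ c_p) = 24.48 + 179.5/(5.240·1.806) = 43.4477 °C.
Solution: T(t) = T_ss + (T₀ − T_ss) e^(−t/τ).
T(145.6) = 43.4477 + (-29.3777)·e^(−145.6/353.626) = 43.4477 + (-29.3777)·0.662500 = 23.9850 °C.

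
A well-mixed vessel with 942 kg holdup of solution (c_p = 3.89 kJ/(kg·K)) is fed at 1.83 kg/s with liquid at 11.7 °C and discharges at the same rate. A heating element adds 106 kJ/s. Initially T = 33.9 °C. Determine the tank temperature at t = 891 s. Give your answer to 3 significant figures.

M c_p dT/dt = ṁ c_p (T_in − T) + Q̇.
Rearrange: dT/dt = (T_ss − T)/τ with τ = M/ṁ = 514.75 s and T_ss = T_in + Q̇/(ṁ c_p) = 26.590 °C.
T approaches T_ss exponentially: T(t) = T_ss + (T₀ − T_ss) e^(−t/τ).
T(891) = 26.590 + (7.3096)·e^(−891/514.75) = 26.590 + (7.3096)·0.17712 = 27.885 °C.

27.9 °C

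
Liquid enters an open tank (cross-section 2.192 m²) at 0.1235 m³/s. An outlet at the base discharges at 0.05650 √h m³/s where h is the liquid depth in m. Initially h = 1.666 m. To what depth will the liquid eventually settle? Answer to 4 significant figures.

4.778 m

Level balance: A dh/dt = 0.1235 − 0.05650 √h. Setting dh/dt = 0:
Q_in = 0.05650 √h_ss ⇒ √h_ss = 0.1235/0.05650 = 2.18584.
h_ss = 2.18584² = 4.77790 m. (Since h₀ = 1.666 m < h_ss, the level will rise toward this value.)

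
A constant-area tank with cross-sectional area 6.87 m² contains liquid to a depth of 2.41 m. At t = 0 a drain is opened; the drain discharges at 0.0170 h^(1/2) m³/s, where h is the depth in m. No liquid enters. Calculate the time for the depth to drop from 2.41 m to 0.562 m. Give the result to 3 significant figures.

With no inflow, A dh/dt = −0.0170 √h.
This is separable: 2 d(√h)/dt = −0.0170/A, so √h = √h₀ − (0.0170/(2A)) t.
t = 2A(√h₀ − √h)/0.0170 = 2·6.87·(√2.41 − √0.562)/0.0170
  = 13.740 × (1.5524 − 0.74967) / 0.0170 = 648.81 s.

649 s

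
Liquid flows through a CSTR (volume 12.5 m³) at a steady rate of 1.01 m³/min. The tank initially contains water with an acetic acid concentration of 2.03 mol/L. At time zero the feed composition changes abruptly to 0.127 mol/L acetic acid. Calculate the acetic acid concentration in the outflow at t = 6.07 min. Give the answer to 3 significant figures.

1.29 mol/L

Accumulation = in − out for the solute gives V dC/dt = Q(C_in − C).
Time constant τ = V/Q = 12.5/1.01 = 12.376 min.
C approaches C_in exponentially: C(t) = C_in + (C₀ − C_in) e^(−t/τ).
C(6.07) = 0.127 + (2.03 − 0.127)·e^(−6.07/12.376) = 0.127 + (1.9030)·0.61235 = 1.2923 mol/L.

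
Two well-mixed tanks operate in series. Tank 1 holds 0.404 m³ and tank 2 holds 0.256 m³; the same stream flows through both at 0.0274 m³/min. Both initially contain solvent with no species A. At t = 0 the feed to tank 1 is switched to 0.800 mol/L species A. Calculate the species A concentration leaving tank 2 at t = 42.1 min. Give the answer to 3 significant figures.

0.690 mol/L

Time constants: τᵢ = Vᵢ/Q for each well-mixed tank.
τ₁ = 0.404/0.0274 = 14.745 min; τ₂ = 0.256/0.0274 = 9.3431 min.
Tank 1: C₁ = C_in(1 − e^(−t/τ₁)). Tank 2 (τ₁ ≠ τ₂): C₂ = C_in[1 − (τ₁ e^(−t/τ₁) − τ₂ e^(−t/τ₂))/(τ₁ − τ₂)].
At t = 42.1: e^(−t/τ₁) = 0.057539, e^(−t/τ₂) = 0.011042.
C₂ = 0.800·[1 − (14.745·0.057539 − 9.3431·0.011042)/(5.4015)] = 0.800·0.86204 = 0.68963 mol/L.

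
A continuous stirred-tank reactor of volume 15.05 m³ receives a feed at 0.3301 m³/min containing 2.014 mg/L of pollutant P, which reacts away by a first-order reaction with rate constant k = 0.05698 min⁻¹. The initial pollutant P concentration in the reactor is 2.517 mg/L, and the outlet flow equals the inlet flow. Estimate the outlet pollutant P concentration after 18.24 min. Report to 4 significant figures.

1.024 mg/L

V dC/dt = Q(C_in − C) − k V C.
This is linear with rate a = Q/V + k = 0.0789136 min⁻¹.
C_ss = Q C_in/(Q + kV) = 0.559779 mg/L; C(t) = C_ss + (C₀ − C_ss) e^(−a t).
C(18.24) = 0.559779 + (1.95722)·e^(−0.0789136·18.24) = 0.559779 + (1.95722)·0.237074 = 1.02379 mg/L.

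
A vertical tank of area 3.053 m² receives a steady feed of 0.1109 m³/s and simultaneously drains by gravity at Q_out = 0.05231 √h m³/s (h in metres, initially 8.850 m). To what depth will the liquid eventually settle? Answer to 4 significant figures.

4.495 m

Unsteady balance on liquid volume: A dh/dt = Q_in − 0.05231 √h. At steady state dh/dt = 0:
Q_in = 0.05231 √h_ss ⇒ √h_ss = 0.1109/0.05231 = 2.12005.
h_ss = 2.12005² = 4.49463 m. (Since h₀ = 8.850 m > h_ss, the level will fall toward this value.)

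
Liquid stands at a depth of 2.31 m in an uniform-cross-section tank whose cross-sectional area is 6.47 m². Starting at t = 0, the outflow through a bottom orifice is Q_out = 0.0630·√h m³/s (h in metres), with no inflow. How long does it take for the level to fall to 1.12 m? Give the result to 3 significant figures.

With no inflow, A dh/dt = −0.0630 √h.
Separate and integrate: 2(√h − √h₀) = −(0.0630/A) t.
t = 2A(√h₀ − √h)/0.0630 = 2·6.47·(√2.31 − √1.12)/0.0630
  = 12.940 × (1.5199 − 1.0583) / 0.0630 = 94.805 s.

94.8 s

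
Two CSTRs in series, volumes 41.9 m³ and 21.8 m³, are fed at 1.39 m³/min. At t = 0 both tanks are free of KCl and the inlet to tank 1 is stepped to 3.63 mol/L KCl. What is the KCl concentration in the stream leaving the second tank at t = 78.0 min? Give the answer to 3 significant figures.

Each tank obeys Vᵢ dCᵢ/dt = Q(Cᵢ₋₁ − Cᵢ), so τᵢ = Vᵢ/Q.
τ₁ = 41.9/1.39 = 30.144 min; τ₂ = 21.8/1.39 = 15.683 min.
Solving the cascade with C₁(0)=C₂(0)=0 gives C₂(t) = C_in[1 − (τ₁ e^(−t/τ₁) − τ₂ e^(−t/τ₂))/(τ₁ − τ₂)].
At t = 78.0: e^(−t/τ₁) = 0.075201, e^(−t/τ₂) = 0.0069196.
C₂ = 3.63·[1 − (30.144·0.075201 − 15.683·0.0069196)/(14.460)] = 3.63·0.85074 = 3.0882 mol/L.

3.09 mol/L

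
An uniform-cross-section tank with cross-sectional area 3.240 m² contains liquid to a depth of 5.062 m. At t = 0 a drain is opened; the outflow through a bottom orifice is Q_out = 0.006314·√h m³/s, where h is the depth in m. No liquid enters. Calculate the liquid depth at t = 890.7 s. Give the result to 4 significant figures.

1.910 m

Volume balance on the tank: A dh/dt = −0.006314 √h.
∫ h^(−1/2) dh = −(0.006314/A) ∫ dt, giving 2√h = 2√h₀ − (0.006314/A) t.
√h = √5.062 − 0.006314·890.7/(2·3.240) = 2.24989 − 0.867883 = 1.38201.
h = 1.38201² = 1.90994 m.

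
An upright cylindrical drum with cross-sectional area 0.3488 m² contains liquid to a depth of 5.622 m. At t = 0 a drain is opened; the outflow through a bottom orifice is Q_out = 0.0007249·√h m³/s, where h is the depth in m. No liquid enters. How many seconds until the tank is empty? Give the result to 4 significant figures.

With no inflow, A dh/dt = −0.0007249 √h.
Separate and integrate: 2(√h − √h₀) = −(0.0007249/A) t.
Set h = 0: 2√h₀ = (0.0007249/A) t_empty ⇒ t_empty = 2A√h₀/0.0007249.
t_empty = 2·0.3488·√5.622/0.0007249 = 0.697600·2.37108/0.0007249 = 2281.78 s.

2282 s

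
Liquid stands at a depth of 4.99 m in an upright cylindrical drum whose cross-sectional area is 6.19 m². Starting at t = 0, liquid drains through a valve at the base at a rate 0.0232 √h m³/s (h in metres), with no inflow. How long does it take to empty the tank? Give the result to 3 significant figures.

With no inflow, A dh/dt = −0.0232 √h.
Separate and integrate: 2(√h − √h₀) = −(0.0232/A) t.
Set h = 0: 2√h₀ = (0.0232/A) t_empty ⇒ t_empty = 2A√h₀/0.0232.
t_empty = 2·6.19·√4.99/0.0232 = 12.380·2.2338/0.0232 = 1192.0 s.

1190 s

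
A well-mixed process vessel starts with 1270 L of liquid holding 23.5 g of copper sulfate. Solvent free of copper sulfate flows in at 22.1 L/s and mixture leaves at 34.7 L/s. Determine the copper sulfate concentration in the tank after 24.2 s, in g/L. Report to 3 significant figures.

0.0114 g/L

Total volume: dV/dt = Q_in − Q_out = -12.600 L/s, so V(t) = 1270 − 12.600 t and V(24.2) = 965.08 L.
Species balance (pure solvent in): dm/dt = −Q_out · m/V(t).
Separate: dm/m = −Q_out dt/V(t) ⇒ ln(m/m₀) = −(Q_out/(Q_in−Q_out)) ln(V/V₀).
m = m₀ (V₀/V)^(Q_out/(Q_in−Q_out)) = 23.5 × (1270/965.08)^(-2.7540) = 11.033 g.
C = m/V = 11.033/965.08 = 0.011432 g/L.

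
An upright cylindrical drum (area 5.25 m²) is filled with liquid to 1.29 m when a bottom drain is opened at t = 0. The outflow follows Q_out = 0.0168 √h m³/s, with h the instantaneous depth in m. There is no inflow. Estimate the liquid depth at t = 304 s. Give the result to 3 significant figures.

0.422 m

Volume balance on the tank: A dh/dt = −0.0168 √h.
∫ h^(−1/2) dh = −(0.0168/A) ∫ dt, giving 2√h = 2√h₀ − (0.0168/A) t.
√h = √1.29 − 0.0168·304/(2·5.25) = 1.1358 − 0.48640 = 0.64938.
h = 0.64938² = 0.42170 m.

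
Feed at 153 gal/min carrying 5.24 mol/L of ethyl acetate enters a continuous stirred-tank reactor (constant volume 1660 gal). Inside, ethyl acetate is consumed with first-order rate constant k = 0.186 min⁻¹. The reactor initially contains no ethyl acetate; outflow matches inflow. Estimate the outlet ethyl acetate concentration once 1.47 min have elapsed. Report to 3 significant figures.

Accumulation = in − out − consumed: V dC/dt = Q C_in − Q C − k V C.
dC/dt = (Q/V) C_in − (Q/V + k) C; effective rate a = Q/V + k = 0.092169 + 0.186 = 0.27817 min⁻¹.
C_ss = Q C_in/(Q + kV) = 1.7362 mol/L; C(t) = C_ss + (C₀ − C_ss) e^(−a t).
C(1.47) = 1.7362 + (-1.7362)·e^(−0.27817·1.47) = 1.7362 + (-1.7362)·0.66438 = 0.58272 mol/L.

0.583 mol/L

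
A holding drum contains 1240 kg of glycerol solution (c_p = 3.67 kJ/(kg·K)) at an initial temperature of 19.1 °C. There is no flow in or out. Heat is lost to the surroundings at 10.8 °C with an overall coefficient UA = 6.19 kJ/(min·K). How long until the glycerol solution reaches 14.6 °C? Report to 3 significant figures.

Lumped-capacitance energy balance: M c_p dT/dt = UA(T_amb − T).
τ = M c_p/UA = 735.19 min; T_ss = T_amb = 10.800 °C.
T(t) = T_ss + (T₀ − T_ss)e^(−t/τ); set T = 14.6:
t = −τ ln[(T − T_ss)/(T₀ − T_ss)] = −735.19 · ln(0.45783) = 574.37 min.

574 min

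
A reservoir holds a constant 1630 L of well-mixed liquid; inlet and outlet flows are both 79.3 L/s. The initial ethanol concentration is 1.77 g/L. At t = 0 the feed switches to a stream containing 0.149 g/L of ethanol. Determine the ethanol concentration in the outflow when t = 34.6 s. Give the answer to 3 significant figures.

0.450 g/L

Species balance on the tank: V dC/dt = Q(C_in − C).
Rewrite as dC/dt + C/τ = C_in/τ, τ = V/Q = 20.555 s.
This is linear first-order; C(t) = C_in + (C₀ − C_in) e^(−t/τ).
C(34.6) = 0.149 + (1.77 − 0.149)·e^(−34.6/20.555) = 0.149 + (1.6210)·0.18576 = 0.45012 g/L.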